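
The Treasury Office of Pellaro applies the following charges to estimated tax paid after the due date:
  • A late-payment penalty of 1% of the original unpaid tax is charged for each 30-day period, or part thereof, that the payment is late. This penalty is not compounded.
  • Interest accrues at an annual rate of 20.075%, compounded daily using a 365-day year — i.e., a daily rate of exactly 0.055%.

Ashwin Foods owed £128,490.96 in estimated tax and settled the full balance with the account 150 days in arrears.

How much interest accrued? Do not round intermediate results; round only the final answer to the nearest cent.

Interest: £128,490.96 × ((1 + 0.00055)^150 − 1) = £128,490.96 × 0.08597404… = £11,046.8875…

£11,046.89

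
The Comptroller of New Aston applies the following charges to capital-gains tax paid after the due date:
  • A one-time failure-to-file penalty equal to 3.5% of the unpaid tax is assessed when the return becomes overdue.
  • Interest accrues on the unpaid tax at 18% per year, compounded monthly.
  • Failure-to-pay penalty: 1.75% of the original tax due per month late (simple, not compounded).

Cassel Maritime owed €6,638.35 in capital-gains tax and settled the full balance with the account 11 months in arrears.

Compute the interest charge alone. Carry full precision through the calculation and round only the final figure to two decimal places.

€1,181.29

Interest (18%/yr ÷ 12 = 1.5%/month): €6,638.35 × ((1 + 0.015)^11 − 1) = €1,181.2873…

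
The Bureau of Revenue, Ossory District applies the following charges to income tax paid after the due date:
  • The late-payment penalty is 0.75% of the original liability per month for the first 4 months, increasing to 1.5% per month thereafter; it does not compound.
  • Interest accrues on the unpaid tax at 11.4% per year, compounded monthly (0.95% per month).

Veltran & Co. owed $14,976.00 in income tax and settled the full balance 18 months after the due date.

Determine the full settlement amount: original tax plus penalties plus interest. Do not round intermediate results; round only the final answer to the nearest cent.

$21,348.79

Penalty, months 1–4: 4 × 0.75% × $14,976.00 = $449.28
Penalty, months 5–18: 14 × 1.5% × $14,976.00 = $3,144.96
Interest: $14,976.00 × ((1 + 0.0095)^18 − 1) = $14,976.00 × 0.1855335… = $2,778.5492…
Total = $14,976.00 + $3,594.2400 + $2,778.5492… = $21,348.79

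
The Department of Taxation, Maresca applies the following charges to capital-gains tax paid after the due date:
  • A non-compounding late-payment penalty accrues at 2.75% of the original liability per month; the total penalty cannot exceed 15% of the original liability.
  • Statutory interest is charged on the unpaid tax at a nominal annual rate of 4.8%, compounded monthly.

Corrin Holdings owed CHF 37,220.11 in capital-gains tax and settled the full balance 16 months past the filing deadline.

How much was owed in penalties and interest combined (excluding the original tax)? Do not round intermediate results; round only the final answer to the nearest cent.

CHF 8,037.92

Penalty (uncapped): 16 × 2.75% × CHF 37,220.11 = CHF 16,376.85…; cap = 15% × CHF 37,220.11 = CHF 5,583.02… → penalty = CHF 5,583.02…
Interest (4.8%/yr ÷ 12 = 0.4%/month): CHF 37,220.11 × ((1 + 0.004)^16 − 1) = CHF 2,454.9011…
Penalties + interest = CHF 5,583.0165 + CHF 2,454.9011… = CHF 8,037.92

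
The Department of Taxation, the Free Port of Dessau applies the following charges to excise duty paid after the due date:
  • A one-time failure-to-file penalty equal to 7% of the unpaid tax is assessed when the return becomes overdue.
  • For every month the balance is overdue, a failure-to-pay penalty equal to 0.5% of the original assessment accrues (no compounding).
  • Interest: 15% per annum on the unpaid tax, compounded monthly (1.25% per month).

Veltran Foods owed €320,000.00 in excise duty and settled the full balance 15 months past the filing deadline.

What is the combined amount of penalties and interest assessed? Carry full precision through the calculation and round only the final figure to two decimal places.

Failure-to-file penalty: 7% × €320,000.00 = €22,400.00
Failure-to-pay penalty: 15 × 0.5% × €320,000.00 = €24,000.00
Interest: €320,000.00 × ((1 + 0.0125)^15 − 1) = €320,000.00 × 0.2048292… = €65,545.3385…
Penalties + interest = €46,400.0000 + €65,545.3385… = €111,945.34

€111,945.34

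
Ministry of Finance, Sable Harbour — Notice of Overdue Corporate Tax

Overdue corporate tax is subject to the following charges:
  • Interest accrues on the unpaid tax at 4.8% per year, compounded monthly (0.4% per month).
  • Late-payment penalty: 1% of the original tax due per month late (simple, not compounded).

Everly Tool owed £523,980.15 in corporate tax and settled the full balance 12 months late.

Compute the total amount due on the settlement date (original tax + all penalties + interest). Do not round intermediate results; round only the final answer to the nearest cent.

Late-payment penalty: 12 × 1% × £523,980.15 = £62,877.62…
Interest: £523,980.15 × ((1 + 0.004)^12 − 1) = £523,980.15 × 0.0490702… = £25,711.8147…
Total = £523,980.15 + £62,877.6180 + £25,711.8147… = £612,569.58

£612,569.58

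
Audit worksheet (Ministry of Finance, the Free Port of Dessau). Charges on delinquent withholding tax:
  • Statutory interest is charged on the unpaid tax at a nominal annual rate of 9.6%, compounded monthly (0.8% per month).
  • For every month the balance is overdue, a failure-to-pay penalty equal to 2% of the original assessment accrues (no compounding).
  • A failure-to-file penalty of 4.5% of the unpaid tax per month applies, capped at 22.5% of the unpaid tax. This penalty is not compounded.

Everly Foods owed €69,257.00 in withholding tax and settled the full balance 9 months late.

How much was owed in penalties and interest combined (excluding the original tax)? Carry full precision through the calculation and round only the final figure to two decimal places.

Failure-to-file: 9 × 4.5% × €69,257.00 = €28,049.09…, capped at 22.5% × €69,257.00 = €15,582.83…
Failure-to-pay penalty: 9 × 2% × €69,257.00 = €12,466.26
Interest: €69,257.00 × ((1 + 0.008)^9 − 1) = €69,257.00 × 0.0743475… = €5,149.0868…
Penalties + interest = €28,049.0850 + €5,149.0868… = €33,198.17

€33,198.17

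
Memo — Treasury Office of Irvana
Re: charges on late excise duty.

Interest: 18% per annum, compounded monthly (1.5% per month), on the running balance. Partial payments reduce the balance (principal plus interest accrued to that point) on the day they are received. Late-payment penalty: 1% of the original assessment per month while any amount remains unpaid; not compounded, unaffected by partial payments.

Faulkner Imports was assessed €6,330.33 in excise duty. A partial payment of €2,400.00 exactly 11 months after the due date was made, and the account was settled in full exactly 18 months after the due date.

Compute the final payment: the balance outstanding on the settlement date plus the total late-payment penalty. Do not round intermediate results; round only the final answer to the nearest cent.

€6,751.73

Balance at month 11: €6,330.3300 × (1 + 0.015)^11 = €7,456.8055…
After €2,400.00 payment: €7,456.8055… − €2,400.00 = €5,056.8055…
Balance at month 18: €5,056.8055… × (1 + 0.015)^7 = €5,612.2699…
Penalty: 18 × 1% × €6,330.33 = €1,139.46…
Final settlement = outstanding balance + penalty = €5,612.2699… + €1,139.46… = €6,751.73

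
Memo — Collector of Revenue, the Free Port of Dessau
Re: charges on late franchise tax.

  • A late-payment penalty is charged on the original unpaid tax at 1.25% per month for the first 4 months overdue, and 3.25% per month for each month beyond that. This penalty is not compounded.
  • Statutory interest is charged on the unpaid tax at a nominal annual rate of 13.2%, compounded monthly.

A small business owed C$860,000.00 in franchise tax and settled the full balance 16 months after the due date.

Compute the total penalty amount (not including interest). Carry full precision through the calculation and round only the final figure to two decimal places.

Penalty, months 1–4: 4 × 1.25% × C$860,000.00 = C$43,000.00
Penalty, months 5–16: 12 × 3.25% × C$860,000.00 = C$335,400.00
Total penalty = C$43,000.00 + C$335,400.00 = C$378,400.00

C$378,400.00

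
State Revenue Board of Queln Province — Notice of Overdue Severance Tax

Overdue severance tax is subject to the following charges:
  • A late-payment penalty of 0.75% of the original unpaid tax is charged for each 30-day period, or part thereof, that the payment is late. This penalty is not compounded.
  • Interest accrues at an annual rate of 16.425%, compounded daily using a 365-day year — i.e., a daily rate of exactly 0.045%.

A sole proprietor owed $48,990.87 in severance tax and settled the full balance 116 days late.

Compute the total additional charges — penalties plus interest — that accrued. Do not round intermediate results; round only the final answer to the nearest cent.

Penalty periods: ⌈116/30⌉ = 4; penalty = 4 × 0.75% × $48,990.87 = $1,469.73…
Interest: $48,990.87 × ((1 + 0.00045)^116 − 1) = $48,990.87 × 0.05357407… = $2,624.6402…
Penalties + interest = $1,469.7261 + $2,624.6402… = $4,094.37

$4,094.37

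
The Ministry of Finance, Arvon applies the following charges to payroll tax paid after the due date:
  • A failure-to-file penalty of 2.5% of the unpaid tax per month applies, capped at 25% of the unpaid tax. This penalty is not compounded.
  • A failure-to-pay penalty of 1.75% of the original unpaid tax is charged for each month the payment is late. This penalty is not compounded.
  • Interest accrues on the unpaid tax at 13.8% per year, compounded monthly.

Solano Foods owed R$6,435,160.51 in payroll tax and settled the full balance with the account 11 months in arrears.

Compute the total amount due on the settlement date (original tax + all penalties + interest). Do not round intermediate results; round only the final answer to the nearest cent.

Failure-to-file: 11 × 2.5% × R$6,435,160.51 = R$1,769,669.14…, capped at 25% × R$6,435,160.51 = R$1,608,790.13…
Failure-to-pay penalty: 11 × 1.75% × R$6,435,160.51 = R$1,238,768.40…
Interest (13.8%/yr ÷ 12 = 1.15%/month): R$6,435,160.51 × ((1 + 0.0115)^11 − 1) = R$862,508.1675…
Total = R$6,435,160.51 + R$2,847,558.5257… + R$862,508.1675… = R$10,145,227.20

R$10,145,227.20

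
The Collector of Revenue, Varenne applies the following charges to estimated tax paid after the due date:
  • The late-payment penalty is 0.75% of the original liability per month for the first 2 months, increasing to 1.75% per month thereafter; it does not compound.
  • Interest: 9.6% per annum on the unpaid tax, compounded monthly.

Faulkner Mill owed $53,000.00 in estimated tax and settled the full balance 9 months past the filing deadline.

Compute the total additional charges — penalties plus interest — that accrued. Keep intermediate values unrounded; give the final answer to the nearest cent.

Penalty, months 1–2: 2 × 0.75% × $53,000.00 = $795.00
Penalty, months 3–9: 7 × 1.75% × $53,000.00 = $6,492.50
Interest (9.6%/yr ÷ 12 = 0.8%/month): $53,000.00 × ((1 + 0.008)^9 − 1) = $3,940.4190…
Penalties + interest = $7,287.5000 + $3,940.4190… = $11,227.92

$11,227.92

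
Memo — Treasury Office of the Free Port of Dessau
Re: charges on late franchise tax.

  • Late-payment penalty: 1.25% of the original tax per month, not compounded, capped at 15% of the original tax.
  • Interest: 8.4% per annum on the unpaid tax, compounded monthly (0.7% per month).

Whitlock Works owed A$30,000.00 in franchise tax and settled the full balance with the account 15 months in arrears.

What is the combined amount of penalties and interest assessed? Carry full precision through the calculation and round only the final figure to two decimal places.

A$7,809.13

Penalty (uncapped): 15 × 1.25% × A$30,000.00 = A$5,625.00; cap = 15% × A$30,000.00 = A$4,500.00 → penalty = A$4,500.00
Interest: A$30,000.00 × ((1 + 0.007)^15 − 1) = A$30,000.00 × 0.1103044… = A$3,309.1318…
Penalties + interest = A$4,500.0000 + A$3,309.1318… = A$7,809.13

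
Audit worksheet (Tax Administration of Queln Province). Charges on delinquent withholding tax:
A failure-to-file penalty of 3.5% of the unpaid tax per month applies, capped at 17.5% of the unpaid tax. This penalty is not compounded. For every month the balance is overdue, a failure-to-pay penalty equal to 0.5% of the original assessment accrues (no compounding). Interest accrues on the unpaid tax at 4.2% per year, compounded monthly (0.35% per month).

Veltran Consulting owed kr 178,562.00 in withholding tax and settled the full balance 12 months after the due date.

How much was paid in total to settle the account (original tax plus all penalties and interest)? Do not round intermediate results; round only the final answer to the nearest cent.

Failure-to-file: 12 × 3.5% × kr 178,562.00 = kr 74,996.04, capped at 17.5% × kr 178,562.00 = kr 31,248.35
Failure-to-pay penalty: 12 × 0.5% × kr 178,562.00 = kr 10,713.72
Interest: kr 178,562.00 × ((1 + 0.0035)^12 − 1) = kr 178,562.00 × 0.0428180… = kr 7,645.6690…
Total = kr 178,562.00 + kr 41,962.0700 + kr 7,645.6690… = kr 228,169.74

kr 228,169.74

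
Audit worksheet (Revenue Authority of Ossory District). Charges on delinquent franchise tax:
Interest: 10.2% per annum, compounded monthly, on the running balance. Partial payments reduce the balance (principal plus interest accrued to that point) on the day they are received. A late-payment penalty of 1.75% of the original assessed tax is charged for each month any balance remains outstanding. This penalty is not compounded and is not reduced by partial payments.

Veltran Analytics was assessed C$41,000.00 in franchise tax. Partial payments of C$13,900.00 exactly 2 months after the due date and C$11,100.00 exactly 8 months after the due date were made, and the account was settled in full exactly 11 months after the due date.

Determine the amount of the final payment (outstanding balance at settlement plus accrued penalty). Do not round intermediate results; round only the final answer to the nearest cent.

C$26,507.46

Monthly rate = 10.2% ÷ 12 = 0.85%
Balance at month 2: C$41,000.0000 × (1 + 0.0085)^2 = C$41,699.9623…
After C$13,900.00 payment: C$41,699.9623… − C$13,900.00 = C$27,799.9623…
Balance at month 8: C$27,799.9623… × (1 + 0.0085)^6 = C$29,248.2322…
After C$11,100.00 payment: C$29,248.2322… − C$11,100.00 = C$18,148.2322…
Balance at month 11: C$18,148.2322… × (1 + 0.0085)^3 = C$18,614.9569…
Penalty: 11 × 1.75% × C$41,000.00 = C$7,892.50
Final settlement = outstanding balance + penalty = C$18,614.9569… + C$7,892.50 = C$26,507.46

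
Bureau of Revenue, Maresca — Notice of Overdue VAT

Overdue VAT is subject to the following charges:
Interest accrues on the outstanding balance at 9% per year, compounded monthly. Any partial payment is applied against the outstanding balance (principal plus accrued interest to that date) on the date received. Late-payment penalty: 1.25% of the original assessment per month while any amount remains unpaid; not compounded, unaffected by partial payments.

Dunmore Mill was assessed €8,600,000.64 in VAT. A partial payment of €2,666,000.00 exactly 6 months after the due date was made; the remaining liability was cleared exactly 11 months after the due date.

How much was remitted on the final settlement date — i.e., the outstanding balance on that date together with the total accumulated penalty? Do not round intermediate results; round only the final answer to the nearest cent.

Monthly rate = 9% ÷ 12 = 0.75%
Balance at month 6: €8,600,000.6400 × (1 + 0.0075)^6 = €8,994,329.8912…
After €2,666,000.00 payment: €8,994,329.8912… − €2,666,000.00 = €6,328,329.8912…
Balance at month 11: €6,328,329.8912… × (1 + 0.0075)^5 = €6,569,228.7456…
Penalty: 11 × 1.25% × €8,600,000.64 = €1,182,500.09…
Final settlement = outstanding balance + penalty = €6,569,228.7456… + €1,182,500.09… = €7,751,728.83

€7,751,728.83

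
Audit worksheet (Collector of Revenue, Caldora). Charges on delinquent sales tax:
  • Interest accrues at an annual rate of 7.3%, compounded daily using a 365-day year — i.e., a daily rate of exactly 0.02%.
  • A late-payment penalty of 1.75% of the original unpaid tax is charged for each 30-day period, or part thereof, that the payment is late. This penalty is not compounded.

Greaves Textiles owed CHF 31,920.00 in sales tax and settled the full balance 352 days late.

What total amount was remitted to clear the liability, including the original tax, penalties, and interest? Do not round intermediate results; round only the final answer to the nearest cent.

CHF 40,951.12

Penalty periods: ⌈352/30⌉ = 12; penalty = 12 × 1.75% × CHF 31,920.00 = CHF 6,703.20
Interest: CHF 31,920.00 × ((1 + 0.0002)^352 − 1) = CHF 31,920.00 × 0.07292972… = CHF 2,327.9166…
Total = CHF 31,920.00 + CHF 6,703.2000 + CHF 2,327.9166… = CHF 40,951.12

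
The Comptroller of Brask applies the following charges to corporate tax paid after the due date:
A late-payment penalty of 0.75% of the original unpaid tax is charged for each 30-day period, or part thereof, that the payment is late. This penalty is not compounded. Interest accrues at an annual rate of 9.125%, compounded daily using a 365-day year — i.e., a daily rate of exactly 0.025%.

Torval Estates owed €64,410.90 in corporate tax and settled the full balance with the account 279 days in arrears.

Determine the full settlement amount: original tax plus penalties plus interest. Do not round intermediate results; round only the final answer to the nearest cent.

Penalty periods: ⌈279/30⌉ = 10; penalty = 10 × 0.75% × €64,410.90 = €4,830.82…
Interest: €64,410.90 × ((1 + 0.00025)^279 − 1) = €64,410.90 × 0.07223074… = €4,652.4470…
Total = €64,410.90 + €4,830.8175 + €4,652.4470… = €73,894.16

€73,894.16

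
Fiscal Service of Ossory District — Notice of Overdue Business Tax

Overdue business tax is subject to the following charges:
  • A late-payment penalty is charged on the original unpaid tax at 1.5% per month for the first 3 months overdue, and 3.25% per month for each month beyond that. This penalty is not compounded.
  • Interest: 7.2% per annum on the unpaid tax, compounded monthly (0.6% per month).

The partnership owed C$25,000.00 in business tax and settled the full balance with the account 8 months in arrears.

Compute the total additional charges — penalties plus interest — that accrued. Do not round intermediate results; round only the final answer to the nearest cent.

C$6,413.00

Penalty, months 1–3: 3 × 1.5% × C$25,000.00 = C$1,125.00
Penalty, months 4–8: 5 × 3.25% × C$25,000.00 = C$4,062.50
Interest: C$25,000.00 × ((1 + 0.006)^8 − 1) = C$25,000.00 × 0.0490202… = C$1,225.5047…
Penalties + interest = C$5,187.5000 + C$1,225.5047… = C$6,413.00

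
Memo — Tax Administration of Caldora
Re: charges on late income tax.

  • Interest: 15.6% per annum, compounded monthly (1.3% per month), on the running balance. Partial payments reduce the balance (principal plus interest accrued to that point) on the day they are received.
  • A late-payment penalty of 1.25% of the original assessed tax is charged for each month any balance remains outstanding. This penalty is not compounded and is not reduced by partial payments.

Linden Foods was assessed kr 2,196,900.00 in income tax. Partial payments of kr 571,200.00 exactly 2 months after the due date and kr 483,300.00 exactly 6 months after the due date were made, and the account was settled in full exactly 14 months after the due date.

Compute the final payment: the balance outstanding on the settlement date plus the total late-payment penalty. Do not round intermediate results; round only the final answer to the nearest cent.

Balance at month 2: kr 2,196,900.0000 × (1 + 0.013)^2 = kr 2,254,390.6761
After kr 571,200.00 payment: kr 2,254,390.6761 − kr 571,200.00 = kr 1,683,190.6761
Balance at month 6: kr 1,683,190.6761 × (1 + 0.013)^4 = kr 1,772,438.1866…
After kr 483,300.00 payment: kr 1,772,438.1866… − kr 483,300.00 = kr 1,289,138.1866…
Balance at month 14: kr 1,289,138.1866… × (1 + 0.013)^8 = kr 1,429,469.9694…
Penalty: 14 × 1.25% × kr 2,196,900.00 = kr 384,457.50
Final settlement = outstanding balance + penalty = kr 1,429,469.9694… + kr 384,457.50 = kr 1,813,927.47

kr 1,813,927.47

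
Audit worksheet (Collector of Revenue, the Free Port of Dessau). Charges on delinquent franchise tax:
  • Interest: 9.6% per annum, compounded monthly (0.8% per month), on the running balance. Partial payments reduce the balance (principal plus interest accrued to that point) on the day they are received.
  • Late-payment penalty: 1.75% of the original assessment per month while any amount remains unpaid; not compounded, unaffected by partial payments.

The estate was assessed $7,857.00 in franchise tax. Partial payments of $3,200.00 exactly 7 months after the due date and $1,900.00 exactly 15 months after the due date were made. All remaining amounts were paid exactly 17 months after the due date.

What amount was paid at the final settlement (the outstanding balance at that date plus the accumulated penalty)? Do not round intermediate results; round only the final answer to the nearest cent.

$5,938.27

Balance at month 7: $7,857.0000 × (1 + 0.008)^7 = $8,307.6937…
After $3,200.00 payment: $8,307.6937… − $3,200.00 = $5,107.6937…
Balance at month 15: $5,107.6937… × (1 + 0.008)^8 = $5,443.8870…
After $1,900.00 payment: $5,443.8870… − $1,900.00 = $3,543.8870…
Balance at month 17: $3,543.8870… × (1 + 0.008)^2 = $3,600.8160…
Penalty: 17 × 1.75% × $7,857.00 = $2,337.46…
Final settlement = outstanding balance + penalty = $3,600.8160… + $2,337.46… = $5,938.27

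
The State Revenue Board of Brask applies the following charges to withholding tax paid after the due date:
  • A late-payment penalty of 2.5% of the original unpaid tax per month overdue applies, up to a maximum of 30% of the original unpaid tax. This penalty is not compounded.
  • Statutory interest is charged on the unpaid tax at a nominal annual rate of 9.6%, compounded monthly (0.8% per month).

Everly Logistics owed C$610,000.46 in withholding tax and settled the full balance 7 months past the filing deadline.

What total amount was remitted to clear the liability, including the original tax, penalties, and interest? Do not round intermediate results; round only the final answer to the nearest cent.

C$751,741.43

Penalty: 7 × 2.5% × C$610,000.46 = C$106,750.08… (below the 30% cap of C$183,000.14…)
Interest: C$610,000.46 × ((1 + 0.008)^7 − 1) = C$610,000.46 × 0.0573621… = C$34,990.8855…
Total = C$610,000.46 + C$106,750.0805 + C$34,990.8855… = C$751,741.43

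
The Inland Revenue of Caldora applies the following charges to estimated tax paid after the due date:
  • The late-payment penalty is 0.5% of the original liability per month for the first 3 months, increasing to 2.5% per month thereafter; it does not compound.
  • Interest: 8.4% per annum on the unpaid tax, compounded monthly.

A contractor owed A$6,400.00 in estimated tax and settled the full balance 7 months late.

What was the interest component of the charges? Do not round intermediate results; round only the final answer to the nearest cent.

Interest (8.4%/yr ÷ 12 = 0.7%/month): A$6,400.00 × ((1 + 0.007)^7 − 1) = A$320.2630…

A$320.26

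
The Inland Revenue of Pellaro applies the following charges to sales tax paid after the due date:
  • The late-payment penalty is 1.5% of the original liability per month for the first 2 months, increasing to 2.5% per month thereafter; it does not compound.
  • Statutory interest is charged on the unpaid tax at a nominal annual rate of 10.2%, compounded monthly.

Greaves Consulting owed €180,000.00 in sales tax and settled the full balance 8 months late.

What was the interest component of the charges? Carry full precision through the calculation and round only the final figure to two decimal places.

Interest (10.2%/yr ÷ 12 = 0.85%/month): €180,000.00 × ((1 + 0.0085)^8 − 1) = €12,610.3966…

€12,610.40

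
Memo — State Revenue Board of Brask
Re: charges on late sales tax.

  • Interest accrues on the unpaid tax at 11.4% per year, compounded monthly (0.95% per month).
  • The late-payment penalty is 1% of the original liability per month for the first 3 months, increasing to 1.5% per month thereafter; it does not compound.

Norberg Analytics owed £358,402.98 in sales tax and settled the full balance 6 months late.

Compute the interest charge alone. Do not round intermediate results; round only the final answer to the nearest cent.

£20,920.35

Interest: £358,402.98 × ((1 + 0.0095)^6 − 1) = £358,402.98 × 0.0583710… = £20,920.3476…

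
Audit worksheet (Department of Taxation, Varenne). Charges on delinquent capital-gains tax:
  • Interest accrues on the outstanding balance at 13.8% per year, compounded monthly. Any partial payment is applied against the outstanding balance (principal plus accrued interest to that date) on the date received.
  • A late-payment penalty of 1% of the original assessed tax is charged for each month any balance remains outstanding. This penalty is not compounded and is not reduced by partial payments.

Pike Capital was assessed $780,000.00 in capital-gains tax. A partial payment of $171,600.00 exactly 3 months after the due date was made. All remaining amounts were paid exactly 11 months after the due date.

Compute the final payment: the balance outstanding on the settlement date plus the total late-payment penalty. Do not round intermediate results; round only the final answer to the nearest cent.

$782,306.38

Monthly rate = 13.8% ÷ 12 = 1.15%
Balance at month 3: $780,000.0000 × (1 + 0.0115)^3 = $807,220.6513…
After $171,600.00 payment: $807,220.6513… − $171,600.00 = $635,620.6513…
Balance at month 11: $635,620.6513… × (1 + 0.0115)^8 = $696,506.3750…
Penalty: 11 × 1% × $780,000.00 = $85,800.00
Final settlement = outstanding balance + penalty = $696,506.3750… + $85,800.00 = $782,306.38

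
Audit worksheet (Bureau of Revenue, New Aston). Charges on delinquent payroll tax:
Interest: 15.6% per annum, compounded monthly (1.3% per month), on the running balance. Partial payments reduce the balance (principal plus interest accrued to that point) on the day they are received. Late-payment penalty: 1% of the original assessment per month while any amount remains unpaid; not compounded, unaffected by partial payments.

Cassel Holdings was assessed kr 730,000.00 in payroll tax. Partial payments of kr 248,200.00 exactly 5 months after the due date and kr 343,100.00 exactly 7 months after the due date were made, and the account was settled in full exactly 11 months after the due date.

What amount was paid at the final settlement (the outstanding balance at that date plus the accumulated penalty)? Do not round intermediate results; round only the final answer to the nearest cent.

Balance at month 5: kr 730,000.0000 × (1 + 0.013)^5 = kr 778,699.8426…
After kr 248,200.00 payment: kr 778,699.8426… − kr 248,200.00 = kr 530,499.8426…
Balance at month 7: kr 530,499.8426… × (1 + 0.013)^2 = kr 544,382.4930…
After kr 343,100.00 payment: kr 544,382.4930… − kr 343,100.00 = kr 201,282.4930…
Balance at month 11: kr 201,282.4930… × (1 + 0.013)^4 = kr 211,955.0577…
Penalty: 11 × 1% × kr 730,000.00 = kr 80,300.00
Final settlement = outstanding balance + penalty = kr 211,955.0577… + kr 80,300.00 = kr 292,255.06

kr 292,255.06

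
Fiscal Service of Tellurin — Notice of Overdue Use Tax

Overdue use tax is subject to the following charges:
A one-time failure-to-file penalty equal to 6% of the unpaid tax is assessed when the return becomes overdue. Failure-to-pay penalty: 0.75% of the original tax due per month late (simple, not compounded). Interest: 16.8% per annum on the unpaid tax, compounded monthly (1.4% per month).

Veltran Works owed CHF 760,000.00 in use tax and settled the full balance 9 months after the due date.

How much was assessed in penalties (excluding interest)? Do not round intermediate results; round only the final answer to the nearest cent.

CHF 96,900.00

Failure-to-file penalty: 6% × CHF 760,000.00 = CHF 45,600.00
Failure-to-pay penalty: 9 × 0.75% × CHF 760,000.00 = CHF 51,300.00
Total penalty = CHF 45,600.00 + CHF 51,300.00 = CHF 96,900.00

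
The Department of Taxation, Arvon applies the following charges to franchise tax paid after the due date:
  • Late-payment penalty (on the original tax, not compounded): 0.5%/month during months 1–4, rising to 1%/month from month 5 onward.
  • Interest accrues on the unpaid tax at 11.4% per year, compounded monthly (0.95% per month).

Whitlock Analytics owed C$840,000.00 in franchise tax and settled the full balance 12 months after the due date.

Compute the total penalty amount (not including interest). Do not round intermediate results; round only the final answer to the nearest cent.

C$84,000.00

Penalty, months 1–4: 4 × 0.5% × C$840,000.00 = C$16,800.00
Penalty, months 5–12: 8 × 1% × C$840,000.00 = C$67,200.00
Total penalty = C$16,800.00 + C$67,200.00 = C$84,000.00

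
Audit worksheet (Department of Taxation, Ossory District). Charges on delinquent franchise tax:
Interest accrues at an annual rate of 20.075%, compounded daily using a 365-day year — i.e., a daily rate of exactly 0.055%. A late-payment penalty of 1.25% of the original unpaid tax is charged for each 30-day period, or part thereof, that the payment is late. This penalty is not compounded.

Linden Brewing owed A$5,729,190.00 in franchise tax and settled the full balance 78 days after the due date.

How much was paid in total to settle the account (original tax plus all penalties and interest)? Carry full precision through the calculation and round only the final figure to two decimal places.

Penalty periods: ⌈78/30⌉ = 3; penalty = 3 × 1.25% × A$5,729,190.00 = A$214,844.63…
Interest: A$5,729,190.00 × ((1 + 0.00055)^78 − 1) = A$5,729,190.00 × 0.04382120… = A$251,059.9593…
Total = A$5,729,190.00 + A$214,844.6250 + A$251,059.9593… = A$6,195,094.58

A$6,195,094.58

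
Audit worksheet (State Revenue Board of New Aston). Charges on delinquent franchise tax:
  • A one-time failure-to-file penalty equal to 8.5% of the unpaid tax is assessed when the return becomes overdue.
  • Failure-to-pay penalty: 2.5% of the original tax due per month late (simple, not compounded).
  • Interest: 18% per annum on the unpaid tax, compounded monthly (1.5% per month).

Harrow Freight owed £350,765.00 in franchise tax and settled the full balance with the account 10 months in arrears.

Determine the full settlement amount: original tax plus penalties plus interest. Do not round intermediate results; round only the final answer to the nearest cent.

£524,583.38

Failure-to-file penalty: 8.5% × £350,765.00 = £29,815.03…
Failure-to-pay penalty: 10 × 2.5% × £350,765.00 = £87,691.25
Interest: £350,765.00 × ((1 + 0.015)^10 − 1) = £350,765.00 × 0.1605408… = £56,312.1025…
Total = £350,765.00 + £117,506.2750 + £56,312.1025… = £524,583.38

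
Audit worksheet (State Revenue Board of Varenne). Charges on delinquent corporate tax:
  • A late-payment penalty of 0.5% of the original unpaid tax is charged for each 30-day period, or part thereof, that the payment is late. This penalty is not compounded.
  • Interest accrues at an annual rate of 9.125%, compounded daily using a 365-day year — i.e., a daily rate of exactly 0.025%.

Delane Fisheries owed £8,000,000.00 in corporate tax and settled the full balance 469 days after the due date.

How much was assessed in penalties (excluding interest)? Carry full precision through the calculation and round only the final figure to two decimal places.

£640,000.00

Penalty periods: ⌈469/30⌉ = 16; penalty = 16 × 0.5% × £8,000,000.00 = £640,000.00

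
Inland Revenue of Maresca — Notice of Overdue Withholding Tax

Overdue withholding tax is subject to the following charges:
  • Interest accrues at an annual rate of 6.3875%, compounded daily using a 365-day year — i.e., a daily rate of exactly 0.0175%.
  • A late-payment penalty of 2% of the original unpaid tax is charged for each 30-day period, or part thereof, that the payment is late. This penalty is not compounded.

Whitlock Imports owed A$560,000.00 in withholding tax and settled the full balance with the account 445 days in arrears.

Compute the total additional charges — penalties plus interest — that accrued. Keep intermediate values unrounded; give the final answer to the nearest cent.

Penalty periods: ⌈445/30⌉ = 15; penalty = 15 × 2% × A$560,000.00 = A$168,000.00
Interest: A$560,000.00 × ((1 + 0.000175)^445 − 1) = A$560,000.00 × 0.08098016… = A$45,348.8906…
Penalties + interest = A$168,000.0000 + A$45,348.8906… = A$213,348.89

A$213,348.89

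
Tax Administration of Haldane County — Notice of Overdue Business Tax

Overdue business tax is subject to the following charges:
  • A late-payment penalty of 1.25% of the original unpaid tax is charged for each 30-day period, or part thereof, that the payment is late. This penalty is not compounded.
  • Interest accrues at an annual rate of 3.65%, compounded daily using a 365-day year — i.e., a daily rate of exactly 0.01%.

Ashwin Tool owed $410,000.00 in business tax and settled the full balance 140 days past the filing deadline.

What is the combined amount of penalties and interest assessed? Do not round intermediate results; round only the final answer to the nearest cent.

$31,405.08

Penalty periods: ⌈140/30⌉ = 5; penalty = 5 × 1.25% × $410,000.00 = $25,625.00
Interest: $410,000.00 × ((1 + 0.0001)^140 − 1) = $410,000.00 × 0.01409775… = $5,780.0771…
Penalties + interest = $25,625.0000 + $5,780.0771… = $31,405.08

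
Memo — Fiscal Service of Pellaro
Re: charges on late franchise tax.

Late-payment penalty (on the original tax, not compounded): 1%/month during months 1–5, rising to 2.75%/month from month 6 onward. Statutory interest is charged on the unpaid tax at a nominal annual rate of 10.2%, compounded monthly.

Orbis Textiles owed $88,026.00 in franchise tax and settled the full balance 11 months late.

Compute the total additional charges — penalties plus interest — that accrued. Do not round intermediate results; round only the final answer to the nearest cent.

Penalty, months 1–5: 5 × 1% × $88,026.00 = $4,401.30
Penalty, months 6–11: 6 × 2.75% × $88,026.00 = $14,524.29
Interest (10.2%/yr ÷ 12 = 0.85%/month): $88,026.00 × ((1 + 0.0085)^11 − 1) = $8,589.2975…
Penalties + interest = $18,925.5900 + $8,589.2975… = $27,514.89

$27,514.89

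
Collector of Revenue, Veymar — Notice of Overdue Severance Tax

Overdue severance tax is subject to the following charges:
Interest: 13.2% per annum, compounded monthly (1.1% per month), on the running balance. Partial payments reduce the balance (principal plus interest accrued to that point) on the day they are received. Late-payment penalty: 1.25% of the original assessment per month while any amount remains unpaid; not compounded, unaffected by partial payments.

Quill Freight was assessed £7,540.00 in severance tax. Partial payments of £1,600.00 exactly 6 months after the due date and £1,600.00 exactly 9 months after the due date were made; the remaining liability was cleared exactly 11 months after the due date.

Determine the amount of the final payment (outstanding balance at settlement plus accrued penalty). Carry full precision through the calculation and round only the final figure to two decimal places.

Balance at month 6: £7,540.0000 × (1 + 0.011)^6 = £8,051.5275…
After £1,600.00 payment: £8,051.5275… − £1,600.00 = £6,451.5275…
Balance at month 9: £6,451.5275… × (1 + 0.011)^3 = £6,666.7784…
After £1,600.00 payment: £6,666.7784… − £1,600.00 = £5,066.7784…
Balance at month 11: £5,066.7784… × (1 + 0.011)^2 = £5,178.8606…
Penalty: 11 × 1.25% × £7,540.00 = £1,036.75
Final settlement = outstanding balance + penalty = £5,178.8606… + £1,036.75 = £6,215.61

£6,215.61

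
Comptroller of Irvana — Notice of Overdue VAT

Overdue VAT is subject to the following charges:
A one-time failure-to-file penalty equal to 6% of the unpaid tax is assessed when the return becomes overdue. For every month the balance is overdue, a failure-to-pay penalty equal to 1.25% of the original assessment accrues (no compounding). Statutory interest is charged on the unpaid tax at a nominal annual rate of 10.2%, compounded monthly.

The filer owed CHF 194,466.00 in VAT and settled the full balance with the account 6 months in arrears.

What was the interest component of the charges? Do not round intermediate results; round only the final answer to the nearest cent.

CHF 10,130.92

Interest (10.2%/yr ÷ 12 = 0.85%/month): CHF 194,466.00 × ((1 + 0.0085)^6 − 1) = CHF 10,130.9223…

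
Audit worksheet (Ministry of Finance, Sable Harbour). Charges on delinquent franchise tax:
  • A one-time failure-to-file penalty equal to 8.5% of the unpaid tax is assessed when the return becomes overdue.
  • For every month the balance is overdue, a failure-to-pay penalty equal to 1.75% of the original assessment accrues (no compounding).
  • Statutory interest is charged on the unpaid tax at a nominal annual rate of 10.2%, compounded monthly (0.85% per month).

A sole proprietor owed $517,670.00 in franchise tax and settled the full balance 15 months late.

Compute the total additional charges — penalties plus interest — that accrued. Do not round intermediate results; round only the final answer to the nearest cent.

$249,968.83

Failure-to-file penalty: 8.5% × $517,670.00 = $44,001.95
Failure-to-pay penalty = 1.75% × $517,670.00 × 15 mo = $135,888.38…
Interest: $517,670.00 × ((1 + 0.0085)^15 − 1) = $517,670.00 × 0.1353729… = $70,078.5085…
Penalties + interest = $179,890.3250 + $70,078.5085… = $249,968.83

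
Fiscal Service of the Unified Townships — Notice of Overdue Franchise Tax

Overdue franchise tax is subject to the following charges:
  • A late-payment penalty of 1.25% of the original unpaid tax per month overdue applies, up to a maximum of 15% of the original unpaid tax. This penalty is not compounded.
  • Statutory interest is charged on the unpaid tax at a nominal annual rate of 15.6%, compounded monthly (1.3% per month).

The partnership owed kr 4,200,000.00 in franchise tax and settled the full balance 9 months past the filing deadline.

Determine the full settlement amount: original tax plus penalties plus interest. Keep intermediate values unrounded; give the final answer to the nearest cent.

kr 5,190,243.21

Penalty: 9 × 1.25% × kr 4,200,000.00 = kr 472,500.00 (below the 15% cap of kr 630,000.00)
Interest: kr 4,200,000.00 × ((1 + 0.013)^9 − 1) = kr 4,200,000.00 × 0.1232722… = kr 517,743.2143…
Total = kr 4,200,000.00 + kr 472,500.0000 + kr 517,743.2143… = kr 5,190,243.21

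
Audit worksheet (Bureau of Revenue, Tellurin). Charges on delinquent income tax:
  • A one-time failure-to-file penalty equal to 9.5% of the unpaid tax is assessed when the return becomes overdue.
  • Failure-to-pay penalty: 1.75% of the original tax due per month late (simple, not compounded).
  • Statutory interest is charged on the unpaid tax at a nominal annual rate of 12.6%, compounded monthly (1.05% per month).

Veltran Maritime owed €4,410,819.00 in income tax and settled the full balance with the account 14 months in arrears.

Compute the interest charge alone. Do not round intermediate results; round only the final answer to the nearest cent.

€694,556.46

Interest: €4,410,819.00 × ((1 + 0.0105)^14 − 1) = €4,410,819.00 × 0.1574666… = €694,556.4608…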